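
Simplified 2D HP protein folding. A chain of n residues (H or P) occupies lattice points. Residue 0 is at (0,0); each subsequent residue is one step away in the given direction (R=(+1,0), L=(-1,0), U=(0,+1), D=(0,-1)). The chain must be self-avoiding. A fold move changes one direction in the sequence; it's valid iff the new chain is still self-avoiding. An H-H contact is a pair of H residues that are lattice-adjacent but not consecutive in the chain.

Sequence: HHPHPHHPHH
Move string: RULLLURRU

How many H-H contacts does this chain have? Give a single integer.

Answer: 2

Derivation:
Positions: [(0, 0), (1, 0), (1, 1), (0, 1), (-1, 1), (-2, 1), (-2, 2), (-1, 2), (0, 2), (0, 3)]
H-H contact: residue 0 @(0,0) - residue 3 @(0, 1)
H-H contact: residue 3 @(0,1) - residue 8 @(0, 2)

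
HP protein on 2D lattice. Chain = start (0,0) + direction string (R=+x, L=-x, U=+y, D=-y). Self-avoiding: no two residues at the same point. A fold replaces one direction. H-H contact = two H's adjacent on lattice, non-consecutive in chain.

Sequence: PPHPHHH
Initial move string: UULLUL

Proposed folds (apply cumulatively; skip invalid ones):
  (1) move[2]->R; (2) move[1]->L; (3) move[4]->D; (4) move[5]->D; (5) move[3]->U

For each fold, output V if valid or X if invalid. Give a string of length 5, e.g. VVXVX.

Initial: UULLUL -> [(0, 0), (0, 1), (0, 2), (-1, 2), (-2, 2), (-2, 3), (-3, 3)]
Fold 1: move[2]->R => UURLUL INVALID (collision), skipped
Fold 2: move[1]->L => ULLLUL VALID
Fold 3: move[4]->D => ULLLDL VALID
Fold 4: move[5]->D => ULLLDD VALID
Fold 5: move[3]->U => ULLUDD INVALID (collision), skipped

Answer: XVVVX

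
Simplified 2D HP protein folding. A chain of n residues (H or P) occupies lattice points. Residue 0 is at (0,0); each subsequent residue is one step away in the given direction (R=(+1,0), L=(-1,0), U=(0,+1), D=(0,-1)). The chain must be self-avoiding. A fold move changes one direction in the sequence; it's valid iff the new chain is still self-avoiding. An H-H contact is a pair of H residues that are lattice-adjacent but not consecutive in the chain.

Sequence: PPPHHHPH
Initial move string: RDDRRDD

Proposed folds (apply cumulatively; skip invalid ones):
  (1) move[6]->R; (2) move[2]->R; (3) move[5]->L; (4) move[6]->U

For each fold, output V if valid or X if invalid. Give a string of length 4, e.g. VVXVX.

Answer: VVXX

Derivation:
Initial: RDDRRDD -> [(0, 0), (1, 0), (1, -1), (1, -2), (2, -2), (3, -2), (3, -3), (3, -4)]
Fold 1: move[6]->R => RDDRRDR VALID
Fold 2: move[2]->R => RDRRRDR VALID
Fold 3: move[5]->L => RDRRRLR INVALID (collision), skipped
Fold 4: move[6]->U => RDRRRDU INVALID (collision), skipped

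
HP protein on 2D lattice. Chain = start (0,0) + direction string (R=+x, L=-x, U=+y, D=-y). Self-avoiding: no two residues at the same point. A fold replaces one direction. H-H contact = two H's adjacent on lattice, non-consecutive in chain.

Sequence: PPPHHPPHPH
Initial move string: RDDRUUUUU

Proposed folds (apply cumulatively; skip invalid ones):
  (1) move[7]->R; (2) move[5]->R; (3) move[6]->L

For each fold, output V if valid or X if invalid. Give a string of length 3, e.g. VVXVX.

Initial: RDDRUUUUU -> [(0, 0), (1, 0), (1, -1), (1, -2), (2, -2), (2, -1), (2, 0), (2, 1), (2, 2), (2, 3)]
Fold 1: move[7]->R => RDDRUUURU VALID
Fold 2: move[5]->R => RDDRURURU VALID
Fold 3: move[6]->L => RDDRURLRU INVALID (collision), skipped

Answer: VVX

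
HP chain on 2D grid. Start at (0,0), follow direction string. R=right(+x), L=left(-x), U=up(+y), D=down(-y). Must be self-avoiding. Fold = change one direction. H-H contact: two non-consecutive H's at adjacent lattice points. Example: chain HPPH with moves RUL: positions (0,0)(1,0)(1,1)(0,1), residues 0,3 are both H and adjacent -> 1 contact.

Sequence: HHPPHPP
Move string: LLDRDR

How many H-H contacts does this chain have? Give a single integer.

Answer: 1

Derivation:
Positions: [(0, 0), (-1, 0), (-2, 0), (-2, -1), (-1, -1), (-1, -2), (0, -2)]
H-H contact: residue 1 @(-1,0) - residue 4 @(-1, -1)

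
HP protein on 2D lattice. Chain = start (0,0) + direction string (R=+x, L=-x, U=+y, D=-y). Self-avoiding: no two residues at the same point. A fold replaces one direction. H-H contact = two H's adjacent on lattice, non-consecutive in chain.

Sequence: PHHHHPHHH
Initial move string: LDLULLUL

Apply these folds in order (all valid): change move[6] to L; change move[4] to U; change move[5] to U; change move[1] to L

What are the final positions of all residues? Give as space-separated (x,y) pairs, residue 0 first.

Answer: (0,0) (-1,0) (-2,0) (-3,0) (-3,1) (-3,2) (-3,3) (-4,3) (-5,3)

Derivation:
Initial moves: LDLULLUL
Fold: move[6]->L => LDLULLLL (positions: [(0, 0), (-1, 0), (-1, -1), (-2, -1), (-2, 0), (-3, 0), (-4, 0), (-5, 0), (-6, 0)])
Fold: move[4]->U => LDLUULLL (positions: [(0, 0), (-1, 0), (-1, -1), (-2, -1), (-2, 0), (-2, 1), (-3, 1), (-4, 1), (-5, 1)])
Fold: move[5]->U => LDLUUULL (positions: [(0, 0), (-1, 0), (-1, -1), (-2, -1), (-2, 0), (-2, 1), (-2, 2), (-3, 2), (-4, 2)])
Fold: move[1]->L => LLLUUULL (positions: [(0, 0), (-1, 0), (-2, 0), (-3, 0), (-3, 1), (-3, 2), (-3, 3), (-4, 3), (-5, 3)])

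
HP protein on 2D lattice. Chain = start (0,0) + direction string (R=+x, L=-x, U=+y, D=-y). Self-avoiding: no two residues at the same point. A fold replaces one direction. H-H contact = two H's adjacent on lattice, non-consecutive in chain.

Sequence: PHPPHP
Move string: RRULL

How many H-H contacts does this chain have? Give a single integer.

Answer: 1

Derivation:
Positions: [(0, 0), (1, 0), (2, 0), (2, 1), (1, 1), (0, 1)]
H-H contact: residue 1 @(1,0) - residue 4 @(1, 1)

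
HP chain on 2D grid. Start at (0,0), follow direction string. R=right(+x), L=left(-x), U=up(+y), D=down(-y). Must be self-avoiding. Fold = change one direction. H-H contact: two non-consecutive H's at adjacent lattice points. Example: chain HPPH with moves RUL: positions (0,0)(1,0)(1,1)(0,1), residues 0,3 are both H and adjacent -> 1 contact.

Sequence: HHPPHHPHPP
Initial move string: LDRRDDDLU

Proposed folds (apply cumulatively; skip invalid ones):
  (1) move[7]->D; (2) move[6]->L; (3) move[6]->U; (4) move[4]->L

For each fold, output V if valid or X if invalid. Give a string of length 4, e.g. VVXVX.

Initial: LDRRDDDLU -> [(0, 0), (-1, 0), (-1, -1), (0, -1), (1, -1), (1, -2), (1, -3), (1, -4), (0, -4), (0, -3)]
Fold 1: move[7]->D => LDRRDDDDU INVALID (collision), skipped
Fold 2: move[6]->L => LDRRDDLLU VALID
Fold 3: move[6]->U => LDRRDDULU INVALID (collision), skipped
Fold 4: move[4]->L => LDRRLDLLU INVALID (collision), skipped

Answer: XVXX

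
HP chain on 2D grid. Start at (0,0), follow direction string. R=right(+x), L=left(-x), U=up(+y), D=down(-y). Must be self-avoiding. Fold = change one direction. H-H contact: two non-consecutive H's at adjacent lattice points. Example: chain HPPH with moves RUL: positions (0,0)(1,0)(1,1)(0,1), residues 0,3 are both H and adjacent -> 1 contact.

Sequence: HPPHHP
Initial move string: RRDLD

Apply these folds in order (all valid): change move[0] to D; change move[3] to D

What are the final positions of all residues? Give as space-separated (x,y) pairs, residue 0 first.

Initial moves: RRDLD
Fold: move[0]->D => DRDLD (positions: [(0, 0), (0, -1), (1, -1), (1, -2), (0, -2), (0, -3)])
Fold: move[3]->D => DRDDD (positions: [(0, 0), (0, -1), (1, -1), (1, -2), (1, -3), (1, -4)])

Answer: (0,0) (0,-1) (1,-1) (1,-2) (1,-3) (1,-4)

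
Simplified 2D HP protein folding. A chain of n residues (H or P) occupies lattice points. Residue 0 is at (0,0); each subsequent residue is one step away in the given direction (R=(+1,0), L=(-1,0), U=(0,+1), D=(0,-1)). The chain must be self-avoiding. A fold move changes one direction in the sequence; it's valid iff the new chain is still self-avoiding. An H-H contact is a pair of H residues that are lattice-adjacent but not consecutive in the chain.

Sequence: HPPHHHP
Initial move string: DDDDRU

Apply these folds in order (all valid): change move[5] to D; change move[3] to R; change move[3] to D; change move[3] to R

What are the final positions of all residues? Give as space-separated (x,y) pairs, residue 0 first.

Initial moves: DDDDRU
Fold: move[5]->D => DDDDRD (positions: [(0, 0), (0, -1), (0, -2), (0, -3), (0, -4), (1, -4), (1, -5)])
Fold: move[3]->R => DDDRRD (positions: [(0, 0), (0, -1), (0, -2), (0, -3), (1, -3), (2, -3), (2, -4)])
Fold: move[3]->D => DDDDRD (positions: [(0, 0), (0, -1), (0, -2), (0, -3), (0, -4), (1, -4), (1, -5)])
Fold: move[3]->R => DDDRRD (positions: [(0, 0), (0, -1), (0, -2), (0, -3), (1, -3), (2, -3), (2, -4)])

Answer: (0,0) (0,-1) (0,-2) (0,-3) (1,-3) (2,-3) (2,-4)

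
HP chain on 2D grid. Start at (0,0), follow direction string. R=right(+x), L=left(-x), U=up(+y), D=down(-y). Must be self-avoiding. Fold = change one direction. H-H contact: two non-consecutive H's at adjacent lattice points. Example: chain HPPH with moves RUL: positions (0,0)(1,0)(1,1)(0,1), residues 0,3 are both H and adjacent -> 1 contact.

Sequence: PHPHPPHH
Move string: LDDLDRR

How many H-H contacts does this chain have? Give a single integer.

Positions: [(0, 0), (-1, 0), (-1, -1), (-1, -2), (-2, -2), (-2, -3), (-1, -3), (0, -3)]
H-H contact: residue 3 @(-1,-2) - residue 6 @(-1, -3)

Answer: 1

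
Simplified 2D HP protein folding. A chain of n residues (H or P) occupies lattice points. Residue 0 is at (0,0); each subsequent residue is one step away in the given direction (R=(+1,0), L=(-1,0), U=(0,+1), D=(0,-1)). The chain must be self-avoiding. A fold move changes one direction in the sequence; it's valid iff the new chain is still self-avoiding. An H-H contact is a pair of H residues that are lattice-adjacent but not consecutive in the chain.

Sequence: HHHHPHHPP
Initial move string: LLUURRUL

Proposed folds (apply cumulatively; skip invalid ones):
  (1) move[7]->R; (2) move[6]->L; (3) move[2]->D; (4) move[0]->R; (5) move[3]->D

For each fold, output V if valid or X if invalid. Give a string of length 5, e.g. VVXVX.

Answer: VXXXX

Derivation:
Initial: LLUURRUL -> [(0, 0), (-1, 0), (-2, 0), (-2, 1), (-2, 2), (-1, 2), (0, 2), (0, 3), (-1, 3)]
Fold 1: move[7]->R => LLUURRUR VALID
Fold 2: move[6]->L => LLUURRLR INVALID (collision), skipped
Fold 3: move[2]->D => LLDURRUR INVALID (collision), skipped
Fold 4: move[0]->R => RLUURRUR INVALID (collision), skipped
Fold 5: move[3]->D => LLUDRRUR INVALID (collision), skipped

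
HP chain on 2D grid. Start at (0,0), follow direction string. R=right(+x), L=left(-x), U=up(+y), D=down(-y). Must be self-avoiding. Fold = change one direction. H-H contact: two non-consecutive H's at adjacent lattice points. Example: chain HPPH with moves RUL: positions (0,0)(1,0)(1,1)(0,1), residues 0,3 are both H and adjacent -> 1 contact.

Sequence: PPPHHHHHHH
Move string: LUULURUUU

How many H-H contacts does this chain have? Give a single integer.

Positions: [(0, 0), (-1, 0), (-1, 1), (-1, 2), (-2, 2), (-2, 3), (-1, 3), (-1, 4), (-1, 5), (-1, 6)]
H-H contact: residue 3 @(-1,2) - residue 6 @(-1, 3)

Answer: 1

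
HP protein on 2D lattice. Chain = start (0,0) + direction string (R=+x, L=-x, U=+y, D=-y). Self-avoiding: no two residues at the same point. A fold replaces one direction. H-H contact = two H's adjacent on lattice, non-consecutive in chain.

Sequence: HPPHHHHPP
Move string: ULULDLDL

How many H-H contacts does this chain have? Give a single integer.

Positions: [(0, 0), (0, 1), (-1, 1), (-1, 2), (-2, 2), (-2, 1), (-3, 1), (-3, 0), (-4, 0)]
No H-H contacts found.

Answer: 0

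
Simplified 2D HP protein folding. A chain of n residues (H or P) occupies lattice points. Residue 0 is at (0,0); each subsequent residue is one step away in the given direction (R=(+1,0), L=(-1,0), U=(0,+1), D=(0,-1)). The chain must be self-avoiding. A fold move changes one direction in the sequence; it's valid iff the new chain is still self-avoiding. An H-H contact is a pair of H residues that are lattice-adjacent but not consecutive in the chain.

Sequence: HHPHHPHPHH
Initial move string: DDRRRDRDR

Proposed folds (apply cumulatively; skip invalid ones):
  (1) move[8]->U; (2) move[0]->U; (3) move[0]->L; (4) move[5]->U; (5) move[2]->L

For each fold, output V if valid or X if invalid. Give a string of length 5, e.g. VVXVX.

Answer: XXVVX

Derivation:
Initial: DDRRRDRDR -> [(0, 0), (0, -1), (0, -2), (1, -2), (2, -2), (3, -2), (3, -3), (4, -3), (4, -4), (5, -4)]
Fold 1: move[8]->U => DDRRRDRDU INVALID (collision), skipped
Fold 2: move[0]->U => UDRRRDRDR INVALID (collision), skipped
Fold 3: move[0]->L => LDRRRDRDR VALID
Fold 4: move[5]->U => LDRRRURDR VALID
Fold 5: move[2]->L => LDLRRURDR INVALID (collision), skipped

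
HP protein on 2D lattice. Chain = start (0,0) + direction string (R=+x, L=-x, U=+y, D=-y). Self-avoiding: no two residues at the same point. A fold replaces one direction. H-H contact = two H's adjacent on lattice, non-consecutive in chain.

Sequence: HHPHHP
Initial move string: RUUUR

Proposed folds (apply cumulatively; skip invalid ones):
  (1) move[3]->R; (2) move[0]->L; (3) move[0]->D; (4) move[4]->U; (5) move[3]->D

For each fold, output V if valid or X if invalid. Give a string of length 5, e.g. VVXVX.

Answer: VVXVX

Derivation:
Initial: RUUUR -> [(0, 0), (1, 0), (1, 1), (1, 2), (1, 3), (2, 3)]
Fold 1: move[3]->R => RUURR VALID
Fold 2: move[0]->L => LUURR VALID
Fold 3: move[0]->D => DUURR INVALID (collision), skipped
Fold 4: move[4]->U => LUURU VALID
Fold 5: move[3]->D => LUUDU INVALID (collision), skipped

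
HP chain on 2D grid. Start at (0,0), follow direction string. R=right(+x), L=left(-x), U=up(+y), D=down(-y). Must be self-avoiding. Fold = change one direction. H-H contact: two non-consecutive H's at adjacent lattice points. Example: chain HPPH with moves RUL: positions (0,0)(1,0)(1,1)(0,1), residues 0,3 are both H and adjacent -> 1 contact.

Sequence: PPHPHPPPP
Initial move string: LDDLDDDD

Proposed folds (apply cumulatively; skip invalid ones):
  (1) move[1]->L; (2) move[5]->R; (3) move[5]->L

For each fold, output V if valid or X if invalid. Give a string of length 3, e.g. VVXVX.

Initial: LDDLDDDD -> [(0, 0), (-1, 0), (-1, -1), (-1, -2), (-2, -2), (-2, -3), (-2, -4), (-2, -5), (-2, -6)]
Fold 1: move[1]->L => LLDLDDDD VALID
Fold 2: move[5]->R => LLDLDRDD VALID
Fold 3: move[5]->L => LLDLDLDD VALID

Answer: VVV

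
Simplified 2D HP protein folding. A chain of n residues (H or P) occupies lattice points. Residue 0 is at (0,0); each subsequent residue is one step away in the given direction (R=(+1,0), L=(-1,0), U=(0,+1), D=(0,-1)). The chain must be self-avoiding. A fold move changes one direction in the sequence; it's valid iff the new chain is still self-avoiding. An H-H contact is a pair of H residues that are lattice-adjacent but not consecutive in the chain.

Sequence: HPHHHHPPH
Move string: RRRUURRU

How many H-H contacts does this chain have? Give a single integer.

Positions: [(0, 0), (1, 0), (2, 0), (3, 0), (3, 1), (3, 2), (4, 2), (5, 2), (5, 3)]
No H-H contacts found.

Answer: 0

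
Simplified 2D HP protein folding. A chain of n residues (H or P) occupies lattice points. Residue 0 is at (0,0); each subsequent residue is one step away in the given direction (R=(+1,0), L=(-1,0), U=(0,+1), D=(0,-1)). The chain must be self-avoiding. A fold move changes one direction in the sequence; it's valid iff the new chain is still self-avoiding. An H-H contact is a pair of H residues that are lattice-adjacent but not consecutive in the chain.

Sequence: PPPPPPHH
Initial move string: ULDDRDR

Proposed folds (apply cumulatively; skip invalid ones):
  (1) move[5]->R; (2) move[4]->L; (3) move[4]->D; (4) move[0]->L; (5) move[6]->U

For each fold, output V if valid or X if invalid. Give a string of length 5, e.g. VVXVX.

Initial: ULDDRDR -> [(0, 0), (0, 1), (-1, 1), (-1, 0), (-1, -1), (0, -1), (0, -2), (1, -2)]
Fold 1: move[5]->R => ULDDRRR VALID
Fold 2: move[4]->L => ULDDLRR INVALID (collision), skipped
Fold 3: move[4]->D => ULDDDRR VALID
Fold 4: move[0]->L => LLDDDRR VALID
Fold 5: move[6]->U => LLDDDRU VALID

Answer: VXVVV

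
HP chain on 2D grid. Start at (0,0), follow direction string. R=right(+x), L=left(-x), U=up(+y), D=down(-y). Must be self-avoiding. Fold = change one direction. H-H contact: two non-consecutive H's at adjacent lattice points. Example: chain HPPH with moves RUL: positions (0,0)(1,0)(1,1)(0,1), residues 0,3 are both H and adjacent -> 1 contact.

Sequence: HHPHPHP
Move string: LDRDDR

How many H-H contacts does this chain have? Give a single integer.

Answer: 1

Derivation:
Positions: [(0, 0), (-1, 0), (-1, -1), (0, -1), (0, -2), (0, -3), (1, -3)]
H-H contact: residue 0 @(0,0) - residue 3 @(0, -1)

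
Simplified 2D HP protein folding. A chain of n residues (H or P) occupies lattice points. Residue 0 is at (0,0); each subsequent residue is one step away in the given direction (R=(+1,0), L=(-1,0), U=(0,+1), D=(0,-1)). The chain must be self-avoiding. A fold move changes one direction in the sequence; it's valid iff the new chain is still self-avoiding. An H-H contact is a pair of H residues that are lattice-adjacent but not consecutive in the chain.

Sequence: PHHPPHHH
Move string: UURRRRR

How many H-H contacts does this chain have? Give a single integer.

Answer: 0

Derivation:
Positions: [(0, 0), (0, 1), (0, 2), (1, 2), (2, 2), (3, 2), (4, 2), (5, 2)]
No H-H contacts found.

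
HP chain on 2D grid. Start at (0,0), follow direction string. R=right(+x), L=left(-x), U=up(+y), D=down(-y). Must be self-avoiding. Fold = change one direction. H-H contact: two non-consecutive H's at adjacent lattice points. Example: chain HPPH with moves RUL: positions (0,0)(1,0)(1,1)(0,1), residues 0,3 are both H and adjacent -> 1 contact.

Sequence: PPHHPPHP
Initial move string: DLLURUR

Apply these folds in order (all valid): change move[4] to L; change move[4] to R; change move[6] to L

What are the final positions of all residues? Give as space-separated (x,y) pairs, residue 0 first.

Answer: (0,0) (0,-1) (-1,-1) (-2,-1) (-2,0) (-1,0) (-1,1) (-2,1)

Derivation:
Initial moves: DLLURUR
Fold: move[4]->L => DLLULUR (positions: [(0, 0), (0, -1), (-1, -1), (-2, -1), (-2, 0), (-3, 0), (-3, 1), (-2, 1)])
Fold: move[4]->R => DLLURUR (positions: [(0, 0), (0, -1), (-1, -1), (-2, -1), (-2, 0), (-1, 0), (-1, 1), (0, 1)])
Fold: move[6]->L => DLLURUL (positions: [(0, 0), (0, -1), (-1, -1), (-2, -1), (-2, 0), (-1, 0), (-1, 1), (-2, 1)])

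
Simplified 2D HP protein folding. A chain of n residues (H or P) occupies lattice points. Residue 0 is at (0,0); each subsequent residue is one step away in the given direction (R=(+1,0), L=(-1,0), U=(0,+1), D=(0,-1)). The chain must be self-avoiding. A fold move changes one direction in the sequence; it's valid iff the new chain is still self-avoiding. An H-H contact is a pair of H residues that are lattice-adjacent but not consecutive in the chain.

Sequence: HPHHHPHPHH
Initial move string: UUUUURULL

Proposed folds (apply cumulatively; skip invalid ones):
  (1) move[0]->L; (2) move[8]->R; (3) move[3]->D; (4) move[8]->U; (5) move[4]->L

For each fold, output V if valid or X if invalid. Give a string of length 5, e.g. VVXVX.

Answer: VXXVX

Derivation:
Initial: UUUUURULL -> [(0, 0), (0, 1), (0, 2), (0, 3), (0, 4), (0, 5), (1, 5), (1, 6), (0, 6), (-1, 6)]
Fold 1: move[0]->L => LUUUURULL VALID
Fold 2: move[8]->R => LUUUURULR INVALID (collision), skipped
Fold 3: move[3]->D => LUUDURULL INVALID (collision), skipped
Fold 4: move[8]->U => LUUUURULU VALID
Fold 5: move[4]->L => LUUULRULU INVALID (collision), skipped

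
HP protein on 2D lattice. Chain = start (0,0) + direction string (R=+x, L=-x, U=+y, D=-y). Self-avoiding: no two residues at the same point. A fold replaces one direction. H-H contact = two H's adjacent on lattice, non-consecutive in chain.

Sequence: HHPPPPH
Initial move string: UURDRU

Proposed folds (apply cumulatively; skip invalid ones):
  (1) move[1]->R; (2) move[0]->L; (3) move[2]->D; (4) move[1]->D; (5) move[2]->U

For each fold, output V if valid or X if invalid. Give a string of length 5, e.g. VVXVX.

Initial: UURDRU -> [(0, 0), (0, 1), (0, 2), (1, 2), (1, 1), (2, 1), (2, 2)]
Fold 1: move[1]->R => URRDRU VALID
Fold 2: move[0]->L => LRRDRU INVALID (collision), skipped
Fold 3: move[2]->D => URDDRU VALID
Fold 4: move[1]->D => UDDDRU INVALID (collision), skipped
Fold 5: move[2]->U => URUDRU INVALID (collision), skipped

Answer: VXVXX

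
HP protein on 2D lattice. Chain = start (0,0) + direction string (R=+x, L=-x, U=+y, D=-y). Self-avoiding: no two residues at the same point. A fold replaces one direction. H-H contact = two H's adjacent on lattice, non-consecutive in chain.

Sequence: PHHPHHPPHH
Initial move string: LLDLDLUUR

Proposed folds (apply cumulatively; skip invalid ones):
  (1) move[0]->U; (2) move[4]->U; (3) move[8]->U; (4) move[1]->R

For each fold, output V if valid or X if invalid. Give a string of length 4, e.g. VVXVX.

Answer: VVVX

Derivation:
Initial: LLDLDLUUR -> [(0, 0), (-1, 0), (-2, 0), (-2, -1), (-3, -1), (-3, -2), (-4, -2), (-4, -1), (-4, 0), (-3, 0)]
Fold 1: move[0]->U => ULDLDLUUR VALID
Fold 2: move[4]->U => ULDLULUUR VALID
Fold 3: move[8]->U => ULDLULUUU VALID
Fold 4: move[1]->R => URDLULUUU INVALID (collision), skipped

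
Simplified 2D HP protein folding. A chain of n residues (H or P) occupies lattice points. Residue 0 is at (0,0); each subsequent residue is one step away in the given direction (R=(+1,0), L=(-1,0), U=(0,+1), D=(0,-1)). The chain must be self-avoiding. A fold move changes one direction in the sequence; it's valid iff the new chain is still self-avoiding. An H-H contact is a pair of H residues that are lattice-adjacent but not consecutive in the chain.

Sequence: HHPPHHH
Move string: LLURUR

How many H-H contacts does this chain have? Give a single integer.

Answer: 1

Derivation:
Positions: [(0, 0), (-1, 0), (-2, 0), (-2, 1), (-1, 1), (-1, 2), (0, 2)]
H-H contact: residue 1 @(-1,0) - residue 4 @(-1, 1)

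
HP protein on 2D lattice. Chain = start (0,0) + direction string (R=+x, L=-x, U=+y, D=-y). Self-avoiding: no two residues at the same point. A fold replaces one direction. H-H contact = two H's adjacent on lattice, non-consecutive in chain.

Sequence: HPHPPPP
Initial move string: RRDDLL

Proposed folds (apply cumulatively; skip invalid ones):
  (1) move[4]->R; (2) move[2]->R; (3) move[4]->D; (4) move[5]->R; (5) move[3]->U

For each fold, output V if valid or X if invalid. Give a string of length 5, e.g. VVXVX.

Answer: XVVVX

Derivation:
Initial: RRDDLL -> [(0, 0), (1, 0), (2, 0), (2, -1), (2, -2), (1, -2), (0, -2)]
Fold 1: move[4]->R => RRDDRL INVALID (collision), skipped
Fold 2: move[2]->R => RRRDLL VALID
Fold 3: move[4]->D => RRRDDL VALID
Fold 4: move[5]->R => RRRDDR VALID
Fold 5: move[3]->U => RRRUDR INVALID (collision), skipped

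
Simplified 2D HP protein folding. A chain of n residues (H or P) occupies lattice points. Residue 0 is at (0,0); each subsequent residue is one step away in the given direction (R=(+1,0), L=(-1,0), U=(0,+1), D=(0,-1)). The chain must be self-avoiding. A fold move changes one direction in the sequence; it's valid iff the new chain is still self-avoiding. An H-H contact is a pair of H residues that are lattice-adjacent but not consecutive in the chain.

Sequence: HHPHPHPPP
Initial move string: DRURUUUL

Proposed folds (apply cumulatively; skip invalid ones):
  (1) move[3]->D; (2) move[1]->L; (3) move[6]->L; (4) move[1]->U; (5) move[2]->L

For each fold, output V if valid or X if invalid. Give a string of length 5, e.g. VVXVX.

Answer: XXVXX

Derivation:
Initial: DRURUUUL -> [(0, 0), (0, -1), (1, -1), (1, 0), (2, 0), (2, 1), (2, 2), (2, 3), (1, 3)]
Fold 1: move[3]->D => DRUDUUUL INVALID (collision), skipped
Fold 2: move[1]->L => DLURUUUL INVALID (collision), skipped
Fold 3: move[6]->L => DRURUULL VALID
Fold 4: move[1]->U => DUURUULL INVALID (collision), skipped
Fold 5: move[2]->L => DRLRUULL INVALID (collision), skipped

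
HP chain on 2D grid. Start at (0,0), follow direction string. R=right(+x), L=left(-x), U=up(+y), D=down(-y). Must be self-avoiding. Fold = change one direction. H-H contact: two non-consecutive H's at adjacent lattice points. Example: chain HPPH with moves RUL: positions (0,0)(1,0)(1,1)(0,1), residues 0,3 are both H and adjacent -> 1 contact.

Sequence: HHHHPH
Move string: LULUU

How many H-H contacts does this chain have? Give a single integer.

Answer: 0

Derivation:
Positions: [(0, 0), (-1, 0), (-1, 1), (-2, 1), (-2, 2), (-2, 3)]
No H-H contacts found.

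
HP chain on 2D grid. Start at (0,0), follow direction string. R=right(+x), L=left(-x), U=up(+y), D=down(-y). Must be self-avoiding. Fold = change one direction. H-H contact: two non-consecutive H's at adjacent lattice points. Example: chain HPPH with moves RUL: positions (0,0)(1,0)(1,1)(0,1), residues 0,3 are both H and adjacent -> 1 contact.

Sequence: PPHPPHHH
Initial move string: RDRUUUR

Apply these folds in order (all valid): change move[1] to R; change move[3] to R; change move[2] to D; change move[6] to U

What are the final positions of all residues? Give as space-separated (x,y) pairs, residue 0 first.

Initial moves: RDRUUUR
Fold: move[1]->R => RRRUUUR (positions: [(0, 0), (1, 0), (2, 0), (3, 0), (3, 1), (3, 2), (3, 3), (4, 3)])
Fold: move[3]->R => RRRRUUR (positions: [(0, 0), (1, 0), (2, 0), (3, 0), (4, 0), (4, 1), (4, 2), (5, 2)])
Fold: move[2]->D => RRDRUUR (positions: [(0, 0), (1, 0), (2, 0), (2, -1), (3, -1), (3, 0), (3, 1), (4, 1)])
Fold: move[6]->U => RRDRUUU (positions: [(0, 0), (1, 0), (2, 0), (2, -1), (3, -1), (3, 0), (3, 1), (3, 2)])

Answer: (0,0) (1,0) (2,0) (2,-1) (3,-1) (3,0) (3,1) (3,2)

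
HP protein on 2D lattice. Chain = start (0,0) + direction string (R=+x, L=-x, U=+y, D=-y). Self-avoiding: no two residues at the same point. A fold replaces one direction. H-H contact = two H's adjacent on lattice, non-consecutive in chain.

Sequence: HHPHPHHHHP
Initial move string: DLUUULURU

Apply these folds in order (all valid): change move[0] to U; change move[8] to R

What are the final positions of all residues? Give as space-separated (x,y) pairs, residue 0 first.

Initial moves: DLUUULURU
Fold: move[0]->U => ULUUULURU (positions: [(0, 0), (0, 1), (-1, 1), (-1, 2), (-1, 3), (-1, 4), (-2, 4), (-2, 5), (-1, 5), (-1, 6)])
Fold: move[8]->R => ULUUULURR (positions: [(0, 0), (0, 1), (-1, 1), (-1, 2), (-1, 3), (-1, 4), (-2, 4), (-2, 5), (-1, 5), (0, 5)])

Answer: (0,0) (0,1) (-1,1) (-1,2) (-1,3) (-1,4) (-2,4) (-2,5) (-1,5) (0,5)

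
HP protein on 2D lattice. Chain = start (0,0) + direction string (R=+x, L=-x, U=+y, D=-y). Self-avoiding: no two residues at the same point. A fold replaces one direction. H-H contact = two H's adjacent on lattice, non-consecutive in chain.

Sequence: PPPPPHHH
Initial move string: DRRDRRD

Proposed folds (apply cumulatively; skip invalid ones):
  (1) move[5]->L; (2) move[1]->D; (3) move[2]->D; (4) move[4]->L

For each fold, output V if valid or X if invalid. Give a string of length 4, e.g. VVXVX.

Initial: DRRDRRD -> [(0, 0), (0, -1), (1, -1), (2, -1), (2, -2), (3, -2), (4, -2), (4, -3)]
Fold 1: move[5]->L => DRRDRLD INVALID (collision), skipped
Fold 2: move[1]->D => DDRDRRD VALID
Fold 3: move[2]->D => DDDDRRD VALID
Fold 4: move[4]->L => DDDDLRD INVALID (collision), skipped

Answer: XVVX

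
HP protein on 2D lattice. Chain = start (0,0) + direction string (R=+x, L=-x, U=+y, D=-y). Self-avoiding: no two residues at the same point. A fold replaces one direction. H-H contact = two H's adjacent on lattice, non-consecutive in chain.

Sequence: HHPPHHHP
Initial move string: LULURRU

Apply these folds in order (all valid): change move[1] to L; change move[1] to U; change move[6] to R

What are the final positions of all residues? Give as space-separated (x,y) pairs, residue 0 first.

Initial moves: LULURRU
Fold: move[1]->L => LLLURRU (positions: [(0, 0), (-1, 0), (-2, 0), (-3, 0), (-3, 1), (-2, 1), (-1, 1), (-1, 2)])
Fold: move[1]->U => LULURRU (positions: [(0, 0), (-1, 0), (-1, 1), (-2, 1), (-2, 2), (-1, 2), (0, 2), (0, 3)])
Fold: move[6]->R => LULURRR (positions: [(0, 0), (-1, 0), (-1, 1), (-2, 1), (-2, 2), (-1, 2), (0, 2), (1, 2)])

Answer: (0,0) (-1,0) (-1,1) (-2,1) (-2,2) (-1,2) (0,2) (1,2)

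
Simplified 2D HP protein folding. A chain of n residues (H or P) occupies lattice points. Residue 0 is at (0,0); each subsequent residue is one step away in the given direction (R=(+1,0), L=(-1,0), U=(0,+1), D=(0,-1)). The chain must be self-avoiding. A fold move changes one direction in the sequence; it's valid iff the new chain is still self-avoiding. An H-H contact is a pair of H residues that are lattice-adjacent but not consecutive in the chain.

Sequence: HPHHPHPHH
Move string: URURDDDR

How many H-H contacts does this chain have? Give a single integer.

Answer: 1

Derivation:
Positions: [(0, 0), (0, 1), (1, 1), (1, 2), (2, 2), (2, 1), (2, 0), (2, -1), (3, -1)]
H-H contact: residue 2 @(1,1) - residue 5 @(2, 1)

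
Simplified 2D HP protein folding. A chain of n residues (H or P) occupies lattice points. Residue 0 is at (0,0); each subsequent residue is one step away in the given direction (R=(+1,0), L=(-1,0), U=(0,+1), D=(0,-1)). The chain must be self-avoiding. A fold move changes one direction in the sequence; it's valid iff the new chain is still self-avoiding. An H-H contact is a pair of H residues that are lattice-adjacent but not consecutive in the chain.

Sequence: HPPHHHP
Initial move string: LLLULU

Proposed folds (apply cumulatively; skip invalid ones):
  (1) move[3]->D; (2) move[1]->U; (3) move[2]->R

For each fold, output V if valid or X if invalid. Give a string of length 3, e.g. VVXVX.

Initial: LLLULU -> [(0, 0), (-1, 0), (-2, 0), (-3, 0), (-3, 1), (-4, 1), (-4, 2)]
Fold 1: move[3]->D => LLLDLU VALID
Fold 2: move[1]->U => LULDLU VALID
Fold 3: move[2]->R => LURDLU INVALID (collision), skipped

Answer: VVX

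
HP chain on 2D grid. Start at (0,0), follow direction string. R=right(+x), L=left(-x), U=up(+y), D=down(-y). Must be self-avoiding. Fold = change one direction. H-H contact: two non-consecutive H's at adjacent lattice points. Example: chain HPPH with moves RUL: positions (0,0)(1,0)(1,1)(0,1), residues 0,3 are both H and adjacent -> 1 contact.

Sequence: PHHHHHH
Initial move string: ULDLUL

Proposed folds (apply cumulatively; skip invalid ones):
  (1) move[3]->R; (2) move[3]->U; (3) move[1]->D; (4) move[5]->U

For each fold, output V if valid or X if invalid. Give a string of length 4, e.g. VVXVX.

Initial: ULDLUL -> [(0, 0), (0, 1), (-1, 1), (-1, 0), (-2, 0), (-2, 1), (-3, 1)]
Fold 1: move[3]->R => ULDRUL INVALID (collision), skipped
Fold 2: move[3]->U => ULDUUL INVALID (collision), skipped
Fold 3: move[1]->D => UDDLUL INVALID (collision), skipped
Fold 4: move[5]->U => ULDLUU VALID

Answer: XXXV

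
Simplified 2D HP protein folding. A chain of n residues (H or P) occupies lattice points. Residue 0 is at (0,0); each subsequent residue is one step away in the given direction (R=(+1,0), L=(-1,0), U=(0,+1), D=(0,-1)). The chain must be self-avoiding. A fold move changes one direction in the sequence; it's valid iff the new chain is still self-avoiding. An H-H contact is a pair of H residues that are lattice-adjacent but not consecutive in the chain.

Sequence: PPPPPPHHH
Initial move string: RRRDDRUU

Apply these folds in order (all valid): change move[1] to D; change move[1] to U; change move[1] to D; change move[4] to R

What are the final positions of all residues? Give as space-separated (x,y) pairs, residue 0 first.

Answer: (0,0) (1,0) (1,-1) (2,-1) (2,-2) (3,-2) (4,-2) (4,-1) (4,0)

Derivation:
Initial moves: RRRDDRUU
Fold: move[1]->D => RDRDDRUU (positions: [(0, 0), (1, 0), (1, -1), (2, -1), (2, -2), (2, -3), (3, -3), (3, -2), (3, -1)])
Fold: move[1]->U => RURDDRUU (positions: [(0, 0), (1, 0), (1, 1), (2, 1), (2, 0), (2, -1), (3, -1), (3, 0), (3, 1)])
Fold: move[1]->D => RDRDDRUU (positions: [(0, 0), (1, 0), (1, -1), (2, -1), (2, -2), (2, -3), (3, -3), (3, -2), (3, -1)])
Fold: move[4]->R => RDRDRRUU (positions: [(0, 0), (1, 0), (1, -1), (2, -1), (2, -2), (3, -2), (4, -2), (4, -1), (4, 0)])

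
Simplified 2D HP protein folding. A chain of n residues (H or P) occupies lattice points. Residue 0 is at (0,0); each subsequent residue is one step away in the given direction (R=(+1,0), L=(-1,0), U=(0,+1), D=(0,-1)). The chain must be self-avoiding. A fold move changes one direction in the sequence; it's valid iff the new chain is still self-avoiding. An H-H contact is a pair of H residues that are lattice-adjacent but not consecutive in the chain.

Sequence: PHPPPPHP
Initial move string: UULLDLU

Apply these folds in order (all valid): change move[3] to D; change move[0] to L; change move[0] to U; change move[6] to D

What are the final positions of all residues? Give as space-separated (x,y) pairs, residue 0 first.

Answer: (0,0) (0,1) (0,2) (-1,2) (-1,1) (-1,0) (-2,0) (-2,-1)

Derivation:
Initial moves: UULLDLU
Fold: move[3]->D => UULDDLU (positions: [(0, 0), (0, 1), (0, 2), (-1, 2), (-1, 1), (-1, 0), (-2, 0), (-2, 1)])
Fold: move[0]->L => LULDDLU (positions: [(0, 0), (-1, 0), (-1, 1), (-2, 1), (-2, 0), (-2, -1), (-3, -1), (-3, 0)])
Fold: move[0]->U => UULDDLU (positions: [(0, 0), (0, 1), (0, 2), (-1, 2), (-1, 1), (-1, 0), (-2, 0), (-2, 1)])
Fold: move[6]->D => UULDDLD (positions: [(0, 0), (0, 1), (0, 2), (-1, 2), (-1, 1), (-1, 0), (-2, 0), (-2, -1)])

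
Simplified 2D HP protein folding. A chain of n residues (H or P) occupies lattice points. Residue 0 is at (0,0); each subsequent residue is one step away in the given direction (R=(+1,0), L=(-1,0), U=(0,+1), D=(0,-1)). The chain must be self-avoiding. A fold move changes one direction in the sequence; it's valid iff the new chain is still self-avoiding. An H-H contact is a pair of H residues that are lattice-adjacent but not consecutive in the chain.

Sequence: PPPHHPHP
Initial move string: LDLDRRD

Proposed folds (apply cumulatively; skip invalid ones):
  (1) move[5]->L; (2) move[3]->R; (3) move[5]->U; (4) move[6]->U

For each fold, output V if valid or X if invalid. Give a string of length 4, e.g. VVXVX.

Initial: LDLDRRD -> [(0, 0), (-1, 0), (-1, -1), (-2, -1), (-2, -2), (-1, -2), (0, -2), (0, -3)]
Fold 1: move[5]->L => LDLDRLD INVALID (collision), skipped
Fold 2: move[3]->R => LDLRRRD INVALID (collision), skipped
Fold 3: move[5]->U => LDLDRUD INVALID (collision), skipped
Fold 4: move[6]->U => LDLDRRU VALID

Answer: XXXV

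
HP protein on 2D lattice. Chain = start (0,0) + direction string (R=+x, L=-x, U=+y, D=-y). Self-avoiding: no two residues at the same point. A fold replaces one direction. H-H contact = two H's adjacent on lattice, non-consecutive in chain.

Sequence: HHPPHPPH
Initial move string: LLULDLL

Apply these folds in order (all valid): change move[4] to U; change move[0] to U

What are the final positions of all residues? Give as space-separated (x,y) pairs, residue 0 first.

Answer: (0,0) (0,1) (-1,1) (-1,2) (-2,2) (-2,3) (-3,3) (-4,3)

Derivation:
Initial moves: LLULDLL
Fold: move[4]->U => LLULULL (positions: [(0, 0), (-1, 0), (-2, 0), (-2, 1), (-3, 1), (-3, 2), (-4, 2), (-5, 2)])
Fold: move[0]->U => ULULULL (positions: [(0, 0), (0, 1), (-1, 1), (-1, 2), (-2, 2), (-2, 3), (-3, 3), (-4, 3)])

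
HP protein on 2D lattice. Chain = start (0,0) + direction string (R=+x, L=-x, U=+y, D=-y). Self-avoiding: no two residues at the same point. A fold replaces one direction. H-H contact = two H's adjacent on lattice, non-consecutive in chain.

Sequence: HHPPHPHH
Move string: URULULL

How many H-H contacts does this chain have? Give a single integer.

Positions: [(0, 0), (0, 1), (1, 1), (1, 2), (0, 2), (0, 3), (-1, 3), (-2, 3)]
H-H contact: residue 1 @(0,1) - residue 4 @(0, 2)

Answer: 1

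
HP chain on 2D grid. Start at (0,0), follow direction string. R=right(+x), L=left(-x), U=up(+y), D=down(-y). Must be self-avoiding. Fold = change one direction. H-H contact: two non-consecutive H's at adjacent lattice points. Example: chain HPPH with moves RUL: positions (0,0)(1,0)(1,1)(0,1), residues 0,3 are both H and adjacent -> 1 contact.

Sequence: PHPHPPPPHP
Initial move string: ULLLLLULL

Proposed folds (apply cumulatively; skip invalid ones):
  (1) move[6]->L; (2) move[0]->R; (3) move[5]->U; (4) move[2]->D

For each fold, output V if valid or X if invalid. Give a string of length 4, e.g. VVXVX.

Initial: ULLLLLULL -> [(0, 0), (0, 1), (-1, 1), (-2, 1), (-3, 1), (-4, 1), (-5, 1), (-5, 2), (-6, 2), (-7, 2)]
Fold 1: move[6]->L => ULLLLLLLL VALID
Fold 2: move[0]->R => RLLLLLLLL INVALID (collision), skipped
Fold 3: move[5]->U => ULLLLULLL VALID
Fold 4: move[2]->D => ULDLLULLL VALID

Answer: VXVV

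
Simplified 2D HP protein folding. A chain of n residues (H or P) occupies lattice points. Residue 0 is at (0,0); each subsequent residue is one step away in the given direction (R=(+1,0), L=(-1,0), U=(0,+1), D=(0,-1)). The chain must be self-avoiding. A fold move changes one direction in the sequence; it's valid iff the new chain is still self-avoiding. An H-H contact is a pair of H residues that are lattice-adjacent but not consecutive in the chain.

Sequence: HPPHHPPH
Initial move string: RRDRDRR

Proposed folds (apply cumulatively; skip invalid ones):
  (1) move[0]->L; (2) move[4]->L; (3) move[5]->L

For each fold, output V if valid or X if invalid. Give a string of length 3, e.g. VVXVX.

Answer: XXX

Derivation:
Initial: RRDRDRR -> [(0, 0), (1, 0), (2, 0), (2, -1), (3, -1), (3, -2), (4, -2), (5, -2)]
Fold 1: move[0]->L => LRDRDRR INVALID (collision), skipped
Fold 2: move[4]->L => RRDRLRR INVALID (collision), skipped
Fold 3: move[5]->L => RRDRDLR INVALID (collision), skipped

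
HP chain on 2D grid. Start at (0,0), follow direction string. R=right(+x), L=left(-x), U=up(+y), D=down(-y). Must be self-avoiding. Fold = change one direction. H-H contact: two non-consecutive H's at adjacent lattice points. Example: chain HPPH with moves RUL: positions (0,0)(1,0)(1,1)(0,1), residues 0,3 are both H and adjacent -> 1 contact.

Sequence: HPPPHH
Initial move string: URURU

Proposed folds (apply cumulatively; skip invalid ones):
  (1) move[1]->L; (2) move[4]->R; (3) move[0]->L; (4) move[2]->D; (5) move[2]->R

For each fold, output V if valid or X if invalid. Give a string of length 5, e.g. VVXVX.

Initial: URURU -> [(0, 0), (0, 1), (1, 1), (1, 2), (2, 2), (2, 3)]
Fold 1: move[1]->L => ULURU VALID
Fold 2: move[4]->R => ULURR VALID
Fold 3: move[0]->L => LLURR VALID
Fold 4: move[2]->D => LLDRR VALID
Fold 5: move[2]->R => LLRRR INVALID (collision), skipped

Answer: VVVVX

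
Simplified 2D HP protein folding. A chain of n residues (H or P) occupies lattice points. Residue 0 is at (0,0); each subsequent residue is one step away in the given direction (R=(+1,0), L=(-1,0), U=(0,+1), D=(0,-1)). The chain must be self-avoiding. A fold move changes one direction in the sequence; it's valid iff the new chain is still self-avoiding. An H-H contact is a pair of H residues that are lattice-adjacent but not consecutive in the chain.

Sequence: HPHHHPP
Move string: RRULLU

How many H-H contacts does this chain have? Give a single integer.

Positions: [(0, 0), (1, 0), (2, 0), (2, 1), (1, 1), (0, 1), (0, 2)]
No H-H contacts found.

Answer: 0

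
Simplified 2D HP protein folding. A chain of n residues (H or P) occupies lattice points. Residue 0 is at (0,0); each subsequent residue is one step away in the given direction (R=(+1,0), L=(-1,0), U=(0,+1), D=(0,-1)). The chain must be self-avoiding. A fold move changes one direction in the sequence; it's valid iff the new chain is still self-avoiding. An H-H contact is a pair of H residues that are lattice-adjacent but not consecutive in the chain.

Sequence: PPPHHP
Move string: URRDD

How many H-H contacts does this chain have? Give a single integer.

Positions: [(0, 0), (0, 1), (1, 1), (2, 1), (2, 0), (2, -1)]
No H-H contacts found.

Answer: 0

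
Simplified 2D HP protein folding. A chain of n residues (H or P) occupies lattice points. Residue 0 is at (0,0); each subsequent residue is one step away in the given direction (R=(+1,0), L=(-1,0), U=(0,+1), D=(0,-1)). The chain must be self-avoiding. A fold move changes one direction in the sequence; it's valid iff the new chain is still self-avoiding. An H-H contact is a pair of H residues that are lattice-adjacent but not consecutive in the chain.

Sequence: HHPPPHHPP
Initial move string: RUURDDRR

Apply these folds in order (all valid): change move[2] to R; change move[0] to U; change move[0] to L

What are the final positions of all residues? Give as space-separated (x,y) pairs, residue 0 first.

Answer: (0,0) (-1,0) (-1,1) (0,1) (1,1) (1,0) (1,-1) (2,-1) (3,-1)

Derivation:
Initial moves: RUURDDRR
Fold: move[2]->R => RURRDDRR (positions: [(0, 0), (1, 0), (1, 1), (2, 1), (3, 1), (3, 0), (3, -1), (4, -1), (5, -1)])
Fold: move[0]->U => UURRDDRR (positions: [(0, 0), (0, 1), (0, 2), (1, 2), (2, 2), (2, 1), (2, 0), (3, 0), (4, 0)])
Fold: move[0]->L => LURRDDRR (positions: [(0, 0), (-1, 0), (-1, 1), (0, 1), (1, 1), (1, 0), (1, -1), (2, -1), (3, -1)])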